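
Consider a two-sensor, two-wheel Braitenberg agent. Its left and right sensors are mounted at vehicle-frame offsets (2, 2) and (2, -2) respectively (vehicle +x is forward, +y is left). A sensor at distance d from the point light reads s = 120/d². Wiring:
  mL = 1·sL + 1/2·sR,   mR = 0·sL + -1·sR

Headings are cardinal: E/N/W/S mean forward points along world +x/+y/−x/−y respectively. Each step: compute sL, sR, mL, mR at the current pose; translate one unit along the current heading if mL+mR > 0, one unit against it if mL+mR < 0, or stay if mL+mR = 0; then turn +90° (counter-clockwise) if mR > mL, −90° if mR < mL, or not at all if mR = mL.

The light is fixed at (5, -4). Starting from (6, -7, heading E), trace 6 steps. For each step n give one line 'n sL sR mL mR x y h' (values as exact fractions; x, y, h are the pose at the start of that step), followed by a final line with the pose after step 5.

n=0: pose=(6,-7,E); sL=12, sR=60/17; mL=234/17, mR=-60/17; mL+mR=174/17 → advance +1; mR−mL=-294/17 → turn -1·90°
n=1: pose=(7,-7,S); sL=120/41, sR=24/5; mL=1092/205, mR=-24/5; mL+mR=108/205 → advance +1; mR−mL=-2076/205 → turn -1·90°
n=2: pose=(7,-8,W); sL=10/3, sR=30; mL=55/3, mR=-30; mL+mR=-35/3 → advance -1; mR−mL=-145/3 → turn -1·90°
n=3: pose=(8,-8,N); sL=24, sR=120/29; mL=756/29, mR=-120/29; mL+mR=636/29 → advance +1; mR−mL=-876/29 → turn -1·90°
n=4: pose=(8,-7,E); sL=60/13, sR=12/5; mL=378/65, mR=-12/5; mL+mR=222/65 → advance +1; mR−mL=-534/65 → turn -1·90°
n=5: pose=(9,-7,S); sL=120/61, sR=120/29; mL=7140/1769, mR=-120/29; mL+mR=-180/1769 → advance -1; mR−mL=-14460/1769 → turn -1·90°

0 12 60/17 234/17 -60/17 6 -7 E
1 120/41 24/5 1092/205 -24/5 7 -7 S
2 10/3 30 55/3 -30 7 -8 W
3 24 120/29 756/29 -120/29 8 -8 N
4 60/13 12/5 378/65 -12/5 8 -7 E
5 120/61 120/29 7140/1769 -120/29 9 -7 S
final 9 -6 W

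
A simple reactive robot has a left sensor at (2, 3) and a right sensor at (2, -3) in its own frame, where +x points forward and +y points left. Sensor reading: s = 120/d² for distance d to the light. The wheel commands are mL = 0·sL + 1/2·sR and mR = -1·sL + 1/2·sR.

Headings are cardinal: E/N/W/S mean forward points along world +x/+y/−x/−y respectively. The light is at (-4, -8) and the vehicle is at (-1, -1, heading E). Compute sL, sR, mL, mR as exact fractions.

left sensor world pos  = (1, 2); dL² = 125
right sensor world pos = (1, -4); dR² = 41
sL = 120/125 = 24/25
sR = 120/41 = 120/41
mL = 0·sL + 1/2·sR = 60/41
mR = -1·sL + 1/2·sR = 516/1025

24/25 120/41 60/41 516/1025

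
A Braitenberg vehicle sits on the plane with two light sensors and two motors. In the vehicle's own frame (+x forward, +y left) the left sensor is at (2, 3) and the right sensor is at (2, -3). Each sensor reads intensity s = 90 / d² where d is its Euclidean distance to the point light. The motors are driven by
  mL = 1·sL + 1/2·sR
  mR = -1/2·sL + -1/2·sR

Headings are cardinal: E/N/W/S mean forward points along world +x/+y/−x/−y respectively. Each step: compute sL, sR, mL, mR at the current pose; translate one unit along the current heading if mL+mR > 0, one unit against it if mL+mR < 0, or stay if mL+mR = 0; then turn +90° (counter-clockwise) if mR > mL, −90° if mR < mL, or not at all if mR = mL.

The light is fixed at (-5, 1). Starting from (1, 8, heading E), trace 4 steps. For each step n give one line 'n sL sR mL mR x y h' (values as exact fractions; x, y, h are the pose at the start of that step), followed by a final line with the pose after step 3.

n=0: pose=(1,8,E); sL=45/82, sR=9/8; mL=729/656, mR=-549/656; mL+mR=45/164 → advance +1; mR−mL=-639/328 → turn -1·90°
n=1: pose=(2,8,S); sL=18/25, sR=90/41; mL=1863/1025, mR=-1494/1025; mL+mR=9/25 → advance +1; mR−mL=-3357/1025 → turn -1·90°
n=2: pose=(2,7,W); sL=45/17, sR=45/53; mL=5535/1802, mR=-1575/901; mL+mR=45/34 → advance +1; mR−mL=-8685/1802 → turn -1·90°
n=3: pose=(1,7,N); sL=90/73, sR=18/29; mL=3267/2117, mR=-1962/2117; mL+mR=45/73 → advance +1; mR−mL=-5229/2117 → turn -1·90°

0 45/82 9/8 729/656 -549/656 1 8 E
1 18/25 90/41 1863/1025 -1494/1025 2 8 S
2 45/17 45/53 5535/1802 -1575/901 2 7 W
3 90/73 18/29 3267/2117 -1962/2117 1 7 N
final 1 8 E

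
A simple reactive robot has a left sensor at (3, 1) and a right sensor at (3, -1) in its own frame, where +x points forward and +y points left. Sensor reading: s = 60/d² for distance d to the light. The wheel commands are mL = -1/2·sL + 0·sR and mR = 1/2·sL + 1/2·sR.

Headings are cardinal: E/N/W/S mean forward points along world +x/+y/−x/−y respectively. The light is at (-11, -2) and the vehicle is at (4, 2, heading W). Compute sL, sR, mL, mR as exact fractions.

left sensor world pos  = (1, 1); dL² = 153
right sensor world pos = (1, 3); dR² = 169
sL = 60/153 = 20/51
sR = 60/169 = 60/169
mL = -1/2·sL + 0·sR = -10/51
mR = 1/2·sL + 1/2·sR = 3220/8619

20/51 60/169 -10/51 3220/8619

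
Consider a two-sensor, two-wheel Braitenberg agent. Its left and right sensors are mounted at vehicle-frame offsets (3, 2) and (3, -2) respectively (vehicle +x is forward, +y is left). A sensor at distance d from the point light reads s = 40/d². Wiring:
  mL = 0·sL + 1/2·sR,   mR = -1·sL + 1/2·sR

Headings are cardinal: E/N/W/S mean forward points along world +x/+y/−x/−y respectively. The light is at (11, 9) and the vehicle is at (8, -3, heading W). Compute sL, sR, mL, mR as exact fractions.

left sensor world pos  = (5, -5); dL² = 232
right sensor world pos = (5, -1); dR² = 136
sL = 40/232 = 5/29
sR = 40/136 = 5/17
mL = 0·sL + 1/2·sR = 5/34
mR = -1·sL + 1/2·sR = -25/986

5/29 5/17 5/34 -25/986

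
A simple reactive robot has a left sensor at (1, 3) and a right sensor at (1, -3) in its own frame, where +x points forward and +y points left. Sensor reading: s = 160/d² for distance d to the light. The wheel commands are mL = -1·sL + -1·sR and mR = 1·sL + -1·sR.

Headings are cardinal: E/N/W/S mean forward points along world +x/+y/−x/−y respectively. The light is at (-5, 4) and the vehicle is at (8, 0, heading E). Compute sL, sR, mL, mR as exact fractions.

160/197 32/49 -14144/9653 1536/9653

left sensor world pos  = (9, 3); dL² = 197
right sensor world pos = (9, -3); dR² = 245
sL = 160/197 = 160/197
sR = 160/245 = 32/49
mL = -1·sL + -1·sR = -14144/9653
mR = 1·sL + -1·sR = 1536/9653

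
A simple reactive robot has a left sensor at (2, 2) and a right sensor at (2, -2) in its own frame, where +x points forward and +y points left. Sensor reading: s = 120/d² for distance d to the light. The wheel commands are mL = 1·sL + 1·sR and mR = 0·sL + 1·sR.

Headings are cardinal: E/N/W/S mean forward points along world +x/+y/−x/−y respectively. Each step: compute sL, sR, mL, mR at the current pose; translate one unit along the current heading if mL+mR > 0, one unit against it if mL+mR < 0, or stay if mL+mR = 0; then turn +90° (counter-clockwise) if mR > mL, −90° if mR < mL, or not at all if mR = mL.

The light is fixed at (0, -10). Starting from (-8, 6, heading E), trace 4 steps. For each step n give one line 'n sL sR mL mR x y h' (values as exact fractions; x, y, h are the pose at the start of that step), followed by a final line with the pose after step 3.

n=0: pose=(-8,6,E); sL=1/3, sR=15/29; mL=74/87, mR=15/29; mL+mR=119/87 → advance +1; mR−mL=-1/3 → turn -1·90°
n=1: pose=(-7,6,S); sL=120/221, sR=120/277; mL=59760/61217, mR=120/277; mL+mR=86280/61217 → advance +1; mR−mL=-120/221 → turn -1·90°
n=2: pose=(-7,5,W); sL=12/25, sR=12/37; mL=744/925, mR=12/37; mL+mR=1044/925 → advance +1; mR−mL=-12/25 → turn -1·90°
n=3: pose=(-8,5,N); sL=120/389, sR=24/65; mL=17136/25285, mR=24/65; mL+mR=26472/25285 → advance +1; mR−mL=-120/389 → turn -1·90°

0 1/3 15/29 74/87 15/29 -8 6 E
1 120/221 120/277 59760/61217 120/277 -7 6 S
2 12/25 12/37 744/925 12/37 -7 5 W
3 120/389 24/65 17136/25285 24/65 -8 5 N
final -8 6 E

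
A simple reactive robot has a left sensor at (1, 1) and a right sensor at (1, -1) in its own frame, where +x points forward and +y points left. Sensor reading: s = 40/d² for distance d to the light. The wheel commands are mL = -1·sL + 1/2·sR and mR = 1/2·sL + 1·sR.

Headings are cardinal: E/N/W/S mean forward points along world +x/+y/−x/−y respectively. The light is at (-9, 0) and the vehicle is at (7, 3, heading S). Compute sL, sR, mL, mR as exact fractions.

40/293 40/229 -3300/67097 16300/67097

left sensor world pos  = (8, 2); dL² = 293
right sensor world pos = (6, 2); dR² = 229
sL = 40/293 = 40/293
sR = 40/229 = 40/229
mL = -1·sL + 1/2·sR = -3300/67097
mR = 1/2·sL + 1·sR = 16300/67097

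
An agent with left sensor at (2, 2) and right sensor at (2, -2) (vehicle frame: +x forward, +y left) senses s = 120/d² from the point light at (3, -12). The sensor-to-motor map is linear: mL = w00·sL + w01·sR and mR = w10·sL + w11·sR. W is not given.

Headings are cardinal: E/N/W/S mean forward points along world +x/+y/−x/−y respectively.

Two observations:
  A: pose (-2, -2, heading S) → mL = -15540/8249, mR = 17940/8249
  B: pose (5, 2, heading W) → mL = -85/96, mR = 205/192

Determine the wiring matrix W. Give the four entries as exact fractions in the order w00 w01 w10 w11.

-1/2 -1 1 1/2

obs A: pose=(-2,-2,S) → sL=120/73, sR=120/113, mL=-15540/8249, mR=17940/8249
obs B: pose=(5,2,W) → sL=5/6, sR=15/32, mL=-85/96, mR=205/192
sensor matrix S = [[120/73, 120/113], [5/6, 15/32]]; det S = -3775/32996
solve [mL_A; mL_B] = S·[w00; w01] and [mR_A; mR_B] = S·[w10; w11]:
  w00 = -1/2, w01 = -1, w10 = 1, w11 = 1/2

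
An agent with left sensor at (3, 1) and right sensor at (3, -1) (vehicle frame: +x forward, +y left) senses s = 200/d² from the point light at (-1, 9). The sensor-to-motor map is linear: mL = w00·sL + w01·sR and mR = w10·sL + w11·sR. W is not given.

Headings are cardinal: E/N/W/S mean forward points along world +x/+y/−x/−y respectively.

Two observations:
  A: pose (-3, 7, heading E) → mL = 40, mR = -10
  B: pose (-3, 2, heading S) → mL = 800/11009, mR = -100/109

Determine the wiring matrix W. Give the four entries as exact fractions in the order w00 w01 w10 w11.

obs A: pose=(-3,7,E) → sL=100, sR=20, mL=40, mR=-10
obs B: pose=(-3,2,S) → sL=200/101, sR=200/109, mL=800/11009, mR=-100/109
sensor matrix S = [[100, 20], [200/101, 200/109]]; det S = 1584000/11009
solve [mL_A; mL_B] = S·[w00; w01] and [mR_A; mR_B] = S·[w10; w11]:
  w00 = 1/2, w01 = -1/2, w10 = 0, w11 = -1/2

1/2 -1/2 0 -1/2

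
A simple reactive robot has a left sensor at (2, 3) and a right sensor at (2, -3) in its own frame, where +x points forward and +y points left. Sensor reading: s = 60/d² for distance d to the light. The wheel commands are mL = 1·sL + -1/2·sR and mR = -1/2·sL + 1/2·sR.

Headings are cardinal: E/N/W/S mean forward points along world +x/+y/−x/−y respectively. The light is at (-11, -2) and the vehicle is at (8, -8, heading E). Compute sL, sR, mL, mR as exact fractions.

2/15 10/87 11/145 -4/435

left sensor world pos  = (10, -5); dL² = 450
right sensor world pos = (10, -11); dR² = 522
sL = 60/450 = 2/15
sR = 60/522 = 10/87
mL = 1·sL + -1/2·sR = 11/145
mR = -1/2·sL + 1/2·sR = -4/435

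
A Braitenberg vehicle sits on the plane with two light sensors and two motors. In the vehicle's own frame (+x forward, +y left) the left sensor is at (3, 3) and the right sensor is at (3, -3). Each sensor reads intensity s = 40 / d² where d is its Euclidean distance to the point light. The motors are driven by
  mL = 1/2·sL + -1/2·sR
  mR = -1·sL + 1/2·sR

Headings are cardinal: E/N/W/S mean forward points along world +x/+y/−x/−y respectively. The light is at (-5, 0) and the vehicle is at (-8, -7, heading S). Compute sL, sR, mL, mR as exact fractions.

2/5 5/17 9/170 -43/170

left sensor world pos  = (-5, -10); dL² = 100
right sensor world pos = (-11, -10); dR² = 136
sL = 40/100 = 2/5
sR = 40/136 = 5/17
mL = 1/2·sL + -1/2·sR = 9/170
mR = -1·sL + 1/2·sR = -43/170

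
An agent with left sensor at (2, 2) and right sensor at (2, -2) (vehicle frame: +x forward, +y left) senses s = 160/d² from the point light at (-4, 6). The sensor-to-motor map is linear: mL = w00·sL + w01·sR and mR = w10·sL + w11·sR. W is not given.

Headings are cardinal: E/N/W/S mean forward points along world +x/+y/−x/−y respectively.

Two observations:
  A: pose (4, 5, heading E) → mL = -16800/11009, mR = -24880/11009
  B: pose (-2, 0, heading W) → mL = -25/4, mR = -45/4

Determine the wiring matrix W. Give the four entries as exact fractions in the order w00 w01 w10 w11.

obs A: pose=(4,5,E) → sL=160/101, sR=160/109, mL=-16800/11009, mR=-24880/11009
obs B: pose=(-2,0,W) → sL=5/2, sR=10, mL=-25/4, mR=-45/4
sensor matrix S = [[160/101, 160/109], [5/2, 10]]; det S = 134000/11009
solve [mL_A; mL_B] = S·[w00; w01] and [mR_A; mR_B] = S·[w10; w11]:
  w00 = -1/2, w01 = -1/2, w10 = -1/2, w11 = -1

-1/2 -1/2 -1/2 -1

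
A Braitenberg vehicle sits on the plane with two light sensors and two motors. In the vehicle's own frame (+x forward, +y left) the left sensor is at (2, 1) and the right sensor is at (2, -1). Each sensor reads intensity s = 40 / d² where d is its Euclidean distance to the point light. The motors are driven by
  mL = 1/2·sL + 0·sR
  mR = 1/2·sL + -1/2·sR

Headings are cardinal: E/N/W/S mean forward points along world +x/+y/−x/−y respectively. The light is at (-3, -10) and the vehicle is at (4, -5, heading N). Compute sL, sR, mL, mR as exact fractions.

8/17 40/113 4/17 112/1921

left sensor world pos  = (3, -3); dL² = 85
right sensor world pos = (5, -3); dR² = 113
sL = 40/85 = 8/17
sR = 40/113 = 40/113
mL = 1/2·sL + 0·sR = 4/17
mR = 1/2·sL + -1/2·sR = 112/1921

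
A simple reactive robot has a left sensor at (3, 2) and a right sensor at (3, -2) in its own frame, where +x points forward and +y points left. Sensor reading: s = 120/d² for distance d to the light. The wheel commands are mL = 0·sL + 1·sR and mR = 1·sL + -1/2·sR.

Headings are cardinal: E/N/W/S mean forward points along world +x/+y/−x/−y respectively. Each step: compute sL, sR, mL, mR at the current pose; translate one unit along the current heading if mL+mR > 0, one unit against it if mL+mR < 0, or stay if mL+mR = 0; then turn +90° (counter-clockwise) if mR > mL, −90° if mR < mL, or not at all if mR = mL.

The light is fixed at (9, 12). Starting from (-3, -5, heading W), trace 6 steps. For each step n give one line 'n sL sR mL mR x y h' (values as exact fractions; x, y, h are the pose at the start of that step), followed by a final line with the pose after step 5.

n=0: pose=(-3,-5,W); sL=60/293, sR=4/15; mL=4/15, mR=314/4395; mL+mR=1486/4395 → advance +1; mR−mL=-286/1465 → turn -1·90°
n=1: pose=(-4,-5,N); sL=120/421, sR=120/317; mL=120/317, mR=12780/133457; mL+mR=63300/133457 → advance +1; mR−mL=-37740/133457 → turn -1·90°
n=2: pose=(-4,-4,E); sL=15/37, sR=15/53; mL=15/53, mR=1035/3922; mL+mR=2145/3922 → advance +1; mR−mL=-75/3922 → turn -1·90°
n=3: pose=(-3,-4,S); sL=120/461, sR=120/557; mL=120/557, mR=39180/256777; mL+mR=94500/256777 → advance +1; mR−mL=-16140/256777 → turn -1·90°
n=4: pose=(-3,-5,W); sL=60/293, sR=4/15; mL=4/15, mR=314/4395; mL+mR=1486/4395 → advance +1; mR−mL=-286/1465 → turn -1·90°
n=5: pose=(-4,-5,N); sL=120/421, sR=120/317; mL=120/317, mR=12780/133457; mL+mR=63300/133457 → advance +1; mR−mL=-37740/133457 → turn -1·90°

0 60/293 4/15 4/15 314/4395 -3 -5 W
1 120/421 120/317 120/317 12780/133457 -4 -5 N
2 15/37 15/53 15/53 1035/3922 -4 -4 E
3 120/461 120/557 120/557 39180/256777 -3 -4 S
4 60/293 4/15 4/15 314/4395 -3 -5 W
5 120/421 120/317 120/317 12780/133457 -4 -5 N
final -4 -4 E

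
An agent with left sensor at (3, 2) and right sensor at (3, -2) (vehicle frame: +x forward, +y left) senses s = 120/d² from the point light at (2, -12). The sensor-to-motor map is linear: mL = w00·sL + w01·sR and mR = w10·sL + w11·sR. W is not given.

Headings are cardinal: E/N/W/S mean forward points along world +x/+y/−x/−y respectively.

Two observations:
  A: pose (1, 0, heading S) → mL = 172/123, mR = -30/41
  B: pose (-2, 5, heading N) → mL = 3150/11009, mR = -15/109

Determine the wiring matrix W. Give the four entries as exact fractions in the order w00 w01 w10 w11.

obs A: pose=(1,0,S) → sL=60/41, sR=4/3, mL=172/123, mR=-30/41
obs B: pose=(-2,5,N) → sL=30/109, sR=30/101, mL=3150/11009, mR=-15/109
sensor matrix S = [[60/41, 4/3], [30/109, 30/101]]; det S = 30560/451369
solve [mL_A; mL_B] = S·[w00; w01] and [mR_A; mR_B] = S·[w10; w11]:
  w00 = 1/2, w01 = 1/2, w10 = -1/2, w11 = 0

1/2 1/2 -1/2 0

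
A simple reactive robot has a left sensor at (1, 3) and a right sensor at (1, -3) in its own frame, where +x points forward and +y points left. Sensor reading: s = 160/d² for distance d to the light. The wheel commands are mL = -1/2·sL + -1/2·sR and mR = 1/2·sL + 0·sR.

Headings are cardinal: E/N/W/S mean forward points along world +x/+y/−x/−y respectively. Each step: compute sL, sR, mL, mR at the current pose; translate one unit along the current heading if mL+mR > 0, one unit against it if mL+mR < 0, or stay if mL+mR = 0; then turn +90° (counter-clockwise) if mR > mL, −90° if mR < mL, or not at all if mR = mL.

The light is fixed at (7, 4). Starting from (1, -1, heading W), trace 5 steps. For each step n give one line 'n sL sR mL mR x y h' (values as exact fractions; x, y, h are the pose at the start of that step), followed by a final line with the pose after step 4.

0 160/113 160/53 -13280/5989 80/113 1 -1 W
1 4 8/5 -14/5 2 2 -1 S
2 160/17 32/13 -1312/221 80/17 2 0 E
3 16/9 80/9 -16/3 8/9 1 0 N
4 160/113 160/53 -13280/5989 80/113 1 -1 W
final 2 -1 S

n=0: pose=(1,-1,W); sL=160/113, sR=160/53; mL=-13280/5989, mR=80/113; mL+mR=-80/53 → advance -1; mR−mL=17520/5989 → turn +1·90°
n=1: pose=(2,-1,S); sL=4, sR=8/5; mL=-14/5, mR=2; mL+mR=-4/5 → advance -1; mR−mL=24/5 → turn +1·90°
n=2: pose=(2,0,E); sL=160/17, sR=32/13; mL=-1312/221, mR=80/17; mL+mR=-16/13 → advance -1; mR−mL=2352/221 → turn +1·90°
n=3: pose=(1,0,N); sL=16/9, sR=80/9; mL=-16/3, mR=8/9; mL+mR=-40/9 → advance -1; mR−mL=56/9 → turn +1·90°
n=4: pose=(1,-1,W); sL=160/113, sR=160/53; mL=-13280/5989, mR=80/113; mL+mR=-80/53 → advance -1; mR−mL=17520/5989 → turn +1·90°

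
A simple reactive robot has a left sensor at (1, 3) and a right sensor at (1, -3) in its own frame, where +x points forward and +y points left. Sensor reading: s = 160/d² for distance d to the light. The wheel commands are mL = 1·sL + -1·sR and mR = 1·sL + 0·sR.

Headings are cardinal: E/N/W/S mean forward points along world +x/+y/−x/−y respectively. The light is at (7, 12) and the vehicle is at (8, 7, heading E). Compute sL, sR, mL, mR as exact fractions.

20 40/17 300/17 20

left sensor world pos  = (9, 10); dL² = 8
right sensor world pos = (9, 4); dR² = 68
sL = 160/8 = 20
sR = 160/68 = 40/17
mL = 1·sL + -1·sR = 300/17
mR = 1·sL + 0·sR = 20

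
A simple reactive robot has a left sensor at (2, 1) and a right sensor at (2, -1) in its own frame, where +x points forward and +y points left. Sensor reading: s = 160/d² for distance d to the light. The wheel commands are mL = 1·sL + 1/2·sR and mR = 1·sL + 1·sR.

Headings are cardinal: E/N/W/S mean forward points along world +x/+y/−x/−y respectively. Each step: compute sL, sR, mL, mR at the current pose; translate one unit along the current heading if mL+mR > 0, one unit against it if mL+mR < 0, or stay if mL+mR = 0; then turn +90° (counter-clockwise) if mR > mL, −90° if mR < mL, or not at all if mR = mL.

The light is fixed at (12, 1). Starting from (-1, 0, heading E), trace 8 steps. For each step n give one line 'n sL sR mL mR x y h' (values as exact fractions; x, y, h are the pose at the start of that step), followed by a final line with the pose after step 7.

n=0: pose=(-1,0,E); sL=160/121, sR=32/25; mL=5936/3025, mR=7872/3025; mL+mR=13808/3025 → advance +1; mR−mL=16/25 → turn +1·90°
n=1: pose=(0,0,N); sL=16/17, sR=80/61; mL=1656/1037, mR=2336/1037; mL+mR=3992/1037 → advance +1; mR−mL=40/61 → turn +1·90°
n=2: pose=(0,1,W); sL=160/197, sR=160/197; mL=240/197, mR=320/197; mL+mR=560/197 → advance +1; mR−mL=80/197 → turn +1·90°
n=3: pose=(-1,1,S); sL=40/37, sR=4/5; mL=274/185, mR=348/185; mL+mR=622/185 → advance +1; mR−mL=2/5 → turn +1·90°
n=4: pose=(-1,0,E); sL=160/121, sR=32/25; mL=5936/3025, mR=7872/3025; mL+mR=13808/3025 → advance +1; mR−mL=16/25 → turn +1·90°
n=5: pose=(0,0,N); sL=16/17, sR=80/61; mL=1656/1037, mR=2336/1037; mL+mR=3992/1037 → advance +1; mR−mL=40/61 → turn +1·90°
n=6: pose=(0,1,W); sL=160/197, sR=160/197; mL=240/197, mR=320/197; mL+mR=560/197 → advance +1; mR−mL=80/197 → turn +1·90°
n=7: pose=(-1,1,S); sL=40/37, sR=4/5; mL=274/185, mR=348/185; mL+mR=622/185 → advance +1; mR−mL=2/5 → turn +1·90°

0 160/121 32/25 5936/3025 7872/3025 -1 0 E
1 16/17 80/61 1656/1037 2336/1037 0 0 N
2 160/197 160/197 240/197 320/197 0 1 W
3 40/37 4/5 274/185 348/185 -1 1 S
4 160/121 32/25 5936/3025 7872/3025 -1 0 E
5 16/17 80/61 1656/1037 2336/1037 0 0 N
6 160/197 160/197 240/197 320/197 0 1 W
7 40/37 4/5 274/185 348/185 -1 1 S
final -1 0 E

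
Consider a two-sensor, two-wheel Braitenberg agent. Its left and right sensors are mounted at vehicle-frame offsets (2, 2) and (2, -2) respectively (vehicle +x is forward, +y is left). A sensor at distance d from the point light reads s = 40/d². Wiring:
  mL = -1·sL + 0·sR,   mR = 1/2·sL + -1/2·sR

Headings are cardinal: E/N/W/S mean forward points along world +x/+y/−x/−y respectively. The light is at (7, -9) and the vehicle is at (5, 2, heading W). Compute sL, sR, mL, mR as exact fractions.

40/97 8/37 -40/97 352/3589

left sensor world pos  = (3, 0); dL² = 97
right sensor world pos = (3, 4); dR² = 185
sL = 40/97 = 40/97
sR = 40/185 = 8/37
mL = -1·sL + 0·sR = -40/97
mR = 1/2·sL + -1/2·sR = 352/3589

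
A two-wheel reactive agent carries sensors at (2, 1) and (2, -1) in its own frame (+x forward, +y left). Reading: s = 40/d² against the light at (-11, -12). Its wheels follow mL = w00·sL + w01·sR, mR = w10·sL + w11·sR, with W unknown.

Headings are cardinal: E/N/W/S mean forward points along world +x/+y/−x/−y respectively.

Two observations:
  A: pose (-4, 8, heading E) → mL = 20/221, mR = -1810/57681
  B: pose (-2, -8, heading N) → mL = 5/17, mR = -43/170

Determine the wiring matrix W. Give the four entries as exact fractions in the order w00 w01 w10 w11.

0 1 -1 1/2

obs A: pose=(-4,8,E) → sL=20/261, sR=20/221, mL=20/221, mR=-1810/57681
obs B: pose=(-2,-8,N) → sL=2/5, sR=5/17, mL=5/17, mR=-43/170
sensor matrix S = [[20/261, 20/221], [2/5, 5/17]]; det S = -788/57681
solve [mL_A; mL_B] = S·[w00; w01] and [mR_A; mR_B] = S·[w10; w11]:
  w00 = 0, w01 = 1, w10 = -1, w11 = 1/2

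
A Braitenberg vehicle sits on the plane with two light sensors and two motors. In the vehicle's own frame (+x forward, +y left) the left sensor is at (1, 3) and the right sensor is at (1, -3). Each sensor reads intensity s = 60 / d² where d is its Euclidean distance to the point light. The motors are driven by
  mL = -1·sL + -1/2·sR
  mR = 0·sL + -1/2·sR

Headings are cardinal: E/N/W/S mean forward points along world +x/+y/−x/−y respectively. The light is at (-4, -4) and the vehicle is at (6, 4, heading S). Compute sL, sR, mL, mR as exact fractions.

30/109 30/49 -3105/5341 -15/49

left sensor world pos  = (9, 3); dL² = 218
right sensor world pos = (3, 3); dR² = 98
sL = 60/218 = 30/109
sR = 60/98 = 30/49
mL = -1·sL + -1/2·sR = -3105/5341
mR = 0·sL + -1/2·sR = -15/49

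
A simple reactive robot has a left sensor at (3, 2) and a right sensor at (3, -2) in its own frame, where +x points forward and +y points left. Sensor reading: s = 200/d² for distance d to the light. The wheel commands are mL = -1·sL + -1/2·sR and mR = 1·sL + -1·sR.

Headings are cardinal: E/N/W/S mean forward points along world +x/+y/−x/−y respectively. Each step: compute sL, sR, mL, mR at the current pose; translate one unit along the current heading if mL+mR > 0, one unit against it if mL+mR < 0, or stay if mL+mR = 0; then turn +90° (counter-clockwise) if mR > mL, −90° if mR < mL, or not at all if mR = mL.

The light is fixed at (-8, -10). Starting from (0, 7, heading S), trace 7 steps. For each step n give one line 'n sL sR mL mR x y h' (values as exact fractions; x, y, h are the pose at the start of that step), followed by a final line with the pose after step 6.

0 25/37 25/29 -2375/2146 -200/1073 0 7 S
1 200/521 200/377 -127500/196417 -28800/196417 0 8 E
2 100/233 100/261 -37750/60813 2800/60813 -1 8 N
3 200/241 200/377 -99500/90857 27200/90857 -1 7 W
4 25/37 25/29 -2375/2146 -200/1073 0 7 S
5 200/521 200/377 -127500/196417 -28800/196417 0 8 E
6 100/233 100/261 -37750/60813 2800/60813 -1 8 N
final -1 7 W

n=0: pose=(0,7,S); sL=25/37, sR=25/29; mL=-2375/2146, mR=-200/1073; mL+mR=-75/58 → advance -1; mR−mL=1975/2146 → turn +1·90°
n=1: pose=(0,8,E); sL=200/521, sR=200/377; mL=-127500/196417, mR=-28800/196417; mL+mR=-300/377 → advance -1; mR−mL=98700/196417 → turn +1·90°
n=2: pose=(-1,8,N); sL=100/233, sR=100/261; mL=-37750/60813, mR=2800/60813; mL+mR=-50/87 → advance -1; mR−mL=40550/60813 → turn +1·90°
n=3: pose=(-1,7,W); sL=200/241, sR=200/377; mL=-99500/90857, mR=27200/90857; mL+mR=-300/377 → advance -1; mR−mL=126700/90857 → turn +1·90°
n=4: pose=(0,7,S); sL=25/37, sR=25/29; mL=-2375/2146, mR=-200/1073; mL+mR=-75/58 → advance -1; mR−mL=1975/2146 → turn +1·90°
n=5: pose=(0,8,E); sL=200/521, sR=200/377; mL=-127500/196417, mR=-28800/196417; mL+mR=-300/377 → advance -1; mR−mL=98700/196417 → turn +1·90°
n=6: pose=(-1,8,N); sL=100/233, sR=100/261; mL=-37750/60813, mR=2800/60813; mL+mR=-50/87 → advance -1; mR−mL=40550/60813 → turn +1·90°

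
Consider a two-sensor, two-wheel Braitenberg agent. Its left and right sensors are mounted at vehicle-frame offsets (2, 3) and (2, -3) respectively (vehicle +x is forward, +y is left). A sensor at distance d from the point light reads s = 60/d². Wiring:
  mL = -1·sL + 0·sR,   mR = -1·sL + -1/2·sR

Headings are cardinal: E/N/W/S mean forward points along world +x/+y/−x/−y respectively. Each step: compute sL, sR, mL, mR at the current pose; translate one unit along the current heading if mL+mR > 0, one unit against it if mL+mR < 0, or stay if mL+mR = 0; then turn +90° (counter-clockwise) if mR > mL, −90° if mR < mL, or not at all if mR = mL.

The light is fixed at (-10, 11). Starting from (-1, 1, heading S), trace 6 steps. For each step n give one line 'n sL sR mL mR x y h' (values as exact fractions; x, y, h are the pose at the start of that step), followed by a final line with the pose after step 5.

n=0: pose=(-1,1,S); sL=5/24, sR=1/3; mL=-5/24, mR=-3/8; mL+mR=-7/12 → advance -1; mR−mL=-1/6 → turn -1·90°
n=1: pose=(-1,2,W); sL=60/193, sR=12/17; mL=-60/193, mR=-2178/3281; mL+mR=-3198/3281 → advance -1; mR−mL=-6/17 → turn -1·90°
n=2: pose=(0,2,N); sL=30/49, sR=30/109; mL=-30/49, mR=-4005/5341; mL+mR=-7275/5341 → advance -1; mR−mL=-15/109 → turn -1·90°
n=3: pose=(0,1,E); sL=60/193, sR=60/313; mL=-60/193, mR=-24570/60409; mL+mR=-43350/60409 → advance -1; mR−mL=-30/313 → turn -1·90°
n=4: pose=(-1,1,S); sL=5/24, sR=1/3; mL=-5/24, mR=-3/8; mL+mR=-7/12 → advance -1; mR−mL=-1/6 → turn -1·90°
n=5: pose=(-1,2,W); sL=60/193, sR=12/17; mL=-60/193, mR=-2178/3281; mL+mR=-3198/3281 → advance -1; mR−mL=-6/17 → turn -1·90°

0 5/24 1/3 -5/24 -3/8 -1 1 S
1 60/193 12/17 -60/193 -2178/3281 -1 2 W
2 30/49 30/109 -30/49 -4005/5341 0 2 N
3 60/193 60/313 -60/193 -24570/60409 0 1 E
4 5/24 1/3 -5/24 -3/8 -1 1 S
5 60/193 12/17 -60/193 -2178/3281 -1 2 W
final 0 2 N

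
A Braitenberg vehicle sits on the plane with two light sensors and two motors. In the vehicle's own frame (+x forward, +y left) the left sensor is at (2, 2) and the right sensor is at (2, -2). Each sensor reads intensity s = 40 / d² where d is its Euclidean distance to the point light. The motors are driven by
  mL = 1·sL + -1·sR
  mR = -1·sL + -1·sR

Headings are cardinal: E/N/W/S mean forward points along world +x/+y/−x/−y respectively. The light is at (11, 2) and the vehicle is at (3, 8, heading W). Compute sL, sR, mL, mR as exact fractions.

10/29 10/41 120/1189 -700/1189

left sensor world pos  = (1, 6); dL² = 116
right sensor world pos = (1, 10); dR² = 164
sL = 40/116 = 10/29
sR = 40/164 = 10/41
mL = 1·sL + -1·sR = 120/1189
mR = -1·sL + -1·sR = -700/1189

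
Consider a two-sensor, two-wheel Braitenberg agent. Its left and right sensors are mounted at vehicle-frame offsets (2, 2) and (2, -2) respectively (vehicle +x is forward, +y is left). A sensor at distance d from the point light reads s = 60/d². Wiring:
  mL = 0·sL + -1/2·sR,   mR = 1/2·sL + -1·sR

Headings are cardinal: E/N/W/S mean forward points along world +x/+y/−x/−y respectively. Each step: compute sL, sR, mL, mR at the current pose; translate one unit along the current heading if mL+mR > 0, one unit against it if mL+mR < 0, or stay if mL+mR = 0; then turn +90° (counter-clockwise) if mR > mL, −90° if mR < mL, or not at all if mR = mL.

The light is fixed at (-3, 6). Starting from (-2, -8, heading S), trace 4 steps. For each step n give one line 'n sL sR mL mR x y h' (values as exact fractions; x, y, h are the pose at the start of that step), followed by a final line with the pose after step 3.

0 12/53 60/257 -30/257 -1638/13621 -2 -8 S
1 30/113 30/61 -15/61 -2475/6893 -2 -7 W
2 60/121 60/137 -30/137 -3150/16577 -1 -7 N
3 15/64 5/12 -5/24 -115/384 -1 -8 W
final 0 -8 N

n=0: pose=(-2,-8,S); sL=12/53, sR=60/257; mL=-30/257, mR=-1638/13621; mL+mR=-3228/13621 → advance -1; mR−mL=-48/13621 → turn -1·90°
n=1: pose=(-2,-7,W); sL=30/113, sR=30/61; mL=-15/61, mR=-2475/6893; mL+mR=-4170/6893 → advance -1; mR−mL=-780/6893 → turn -1·90°
n=2: pose=(-1,-7,N); sL=60/121, sR=60/137; mL=-30/137, mR=-3150/16577; mL+mR=-6780/16577 → advance -1; mR−mL=480/16577 → turn +1·90°
n=3: pose=(-1,-8,W); sL=15/64, sR=5/12; mL=-5/24, mR=-115/384; mL+mR=-65/128 → advance -1; mR−mL=-35/384 → turn -1·90°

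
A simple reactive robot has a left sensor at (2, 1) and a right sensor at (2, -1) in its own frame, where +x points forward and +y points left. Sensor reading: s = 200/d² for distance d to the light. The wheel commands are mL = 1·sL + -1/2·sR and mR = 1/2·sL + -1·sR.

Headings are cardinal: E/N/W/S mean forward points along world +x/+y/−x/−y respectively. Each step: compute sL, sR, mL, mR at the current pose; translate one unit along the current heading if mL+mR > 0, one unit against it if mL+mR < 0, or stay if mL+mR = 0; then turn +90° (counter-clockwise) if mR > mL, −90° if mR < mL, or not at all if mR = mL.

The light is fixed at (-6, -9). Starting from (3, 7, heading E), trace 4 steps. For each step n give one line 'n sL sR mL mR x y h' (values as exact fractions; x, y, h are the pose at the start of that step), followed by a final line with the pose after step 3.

n=0: pose=(3,7,E); sL=20/41, sR=100/173; mL=1410/7093, mR=-2370/7093; mL+mR=-960/7093 → advance -1; mR−mL=-3780/7093 → turn -1·90°
n=1: pose=(2,7,S); sL=200/277, sR=40/49; mL=4260/13573, mR=-6180/13573; mL+mR=-1920/13573 → advance -1; mR−mL=-10440/13573 → turn -1·90°
n=2: pose=(2,8,W); sL=50/73, sR=5/9; mL=535/1314, mR=-140/657; mL+mR=85/438 → advance +1; mR−mL=-815/1314 → turn -1·90°
n=3: pose=(1,8,N); sL=200/397, sR=8/17; mL=1812/6749, mR=-1476/6749; mL+mR=336/6749 → advance +1; mR−mL=-3288/6749 → turn -1·90°

0 20/41 100/173 1410/7093 -2370/7093 3 7 E
1 200/277 40/49 4260/13573 -6180/13573 2 7 S
2 50/73 5/9 535/1314 -140/657 2 8 W
3 200/397 8/17 1812/6749 -1476/6749 1 8 N
final 1 9 E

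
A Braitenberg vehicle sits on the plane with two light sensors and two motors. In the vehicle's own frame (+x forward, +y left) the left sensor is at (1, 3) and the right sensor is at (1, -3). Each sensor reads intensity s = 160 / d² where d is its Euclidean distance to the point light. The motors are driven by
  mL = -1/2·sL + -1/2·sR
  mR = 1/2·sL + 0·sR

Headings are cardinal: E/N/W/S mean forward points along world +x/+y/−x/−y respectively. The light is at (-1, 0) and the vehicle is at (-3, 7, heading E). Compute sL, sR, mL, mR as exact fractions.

160/101 160/17 -9440/1717 80/101

left sensor world pos  = (-2, 10); dL² = 101
right sensor world pos = (-2, 4); dR² = 17
sL = 160/101 = 160/101
sR = 160/17 = 160/17
mL = -1/2·sL + -1/2·sR = -9440/1717
mR = 1/2·sL + 0·sR = 80/101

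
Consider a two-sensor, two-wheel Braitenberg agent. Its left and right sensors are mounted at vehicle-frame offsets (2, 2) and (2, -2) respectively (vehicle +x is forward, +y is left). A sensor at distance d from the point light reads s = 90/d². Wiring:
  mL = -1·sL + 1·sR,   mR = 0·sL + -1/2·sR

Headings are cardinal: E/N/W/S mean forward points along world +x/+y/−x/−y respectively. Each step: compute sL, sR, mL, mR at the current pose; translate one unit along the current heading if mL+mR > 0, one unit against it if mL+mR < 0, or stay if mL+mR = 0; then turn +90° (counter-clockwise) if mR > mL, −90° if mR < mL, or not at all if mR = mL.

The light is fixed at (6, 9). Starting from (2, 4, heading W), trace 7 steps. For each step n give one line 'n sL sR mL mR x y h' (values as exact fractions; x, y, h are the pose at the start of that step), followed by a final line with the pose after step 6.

0 18/17 2 16/17 -1 2 4 W
1 45/17 9 108/17 -9/2 3 4 N
2 18 90/37 -576/37 -45/37 3 5 E
3 9/4 45/4 9 -45/8 2 5 N
4 18 90/29 -432/29 -45/29 2 6 E
5 9/5 9 36/5 -9/2 1 6 N
6 10 18/5 -32/5 -9/5 1 7 E
final 0 7 N

n=0: pose=(2,4,W); sL=18/17, sR=2; mL=16/17, mR=-1; mL+mR=-1/17 → advance -1; mR−mL=-33/17 → turn -1·90°
n=1: pose=(3,4,N); sL=45/17, sR=9; mL=108/17, mR=-9/2; mL+mR=63/34 → advance +1; mR−mL=-369/34 → turn -1·90°
n=2: pose=(3,5,E); sL=18, sR=90/37; mL=-576/37, mR=-45/37; mL+mR=-621/37 → advance -1; mR−mL=531/37 → turn +1·90°
n=3: pose=(2,5,N); sL=9/4, sR=45/4; mL=9, mR=-45/8; mL+mR=27/8 → advance +1; mR−mL=-117/8 → turn -1·90°
n=4: pose=(2,6,E); sL=18, sR=90/29; mL=-432/29, mR=-45/29; mL+mR=-477/29 → advance -1; mR−mL=387/29 → turn +1·90°
n=5: pose=(1,6,N); sL=9/5, sR=9; mL=36/5, mR=-9/2; mL+mR=27/10 → advance +1; mR−mL=-117/10 → turn -1·90°
n=6: pose=(1,7,E); sL=10, sR=18/5; mL=-32/5, mR=-9/5; mL+mR=-41/5 → advance -1; mR−mL=23/5 → turn +1·90°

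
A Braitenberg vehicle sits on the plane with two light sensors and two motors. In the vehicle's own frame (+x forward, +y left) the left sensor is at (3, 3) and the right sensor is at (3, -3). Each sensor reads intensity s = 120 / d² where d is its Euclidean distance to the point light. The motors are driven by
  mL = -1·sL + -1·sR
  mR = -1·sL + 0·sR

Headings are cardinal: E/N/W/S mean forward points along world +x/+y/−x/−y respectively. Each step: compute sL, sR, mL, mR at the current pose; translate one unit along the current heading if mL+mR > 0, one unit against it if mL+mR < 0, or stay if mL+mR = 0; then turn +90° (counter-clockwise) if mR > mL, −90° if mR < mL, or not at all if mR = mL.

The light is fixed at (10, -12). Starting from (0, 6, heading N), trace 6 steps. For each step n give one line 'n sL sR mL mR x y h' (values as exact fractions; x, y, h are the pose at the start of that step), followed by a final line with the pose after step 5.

0 12/61 12/49 -1320/2989 -12/61 0 6 N
1 24/73 120/569 -22416/41537 -24/73 0 5 W
2 15/29 6/17 -429/493 -15/29 1 5 S
3 40/159 40/87 -3280/4611 -40/159 1 6 E
4 12/61 12/49 -1320/2989 -12/61 0 6 N
5 24/73 120/569 -22416/41537 -24/73 0 5 W
final 1 5 S

n=0: pose=(0,6,N); sL=12/61, sR=12/49; mL=-1320/2989, mR=-12/61; mL+mR=-1908/2989 → advance -1; mR−mL=12/49 → turn +1·90°
n=1: pose=(0,5,W); sL=24/73, sR=120/569; mL=-22416/41537, mR=-24/73; mL+mR=-36072/41537 → advance -1; mR−mL=120/569 → turn +1·90°
n=2: pose=(1,5,S); sL=15/29, sR=6/17; mL=-429/493, mR=-15/29; mL+mR=-684/493 → advance -1; mR−mL=6/17 → turn +1·90°
n=3: pose=(1,6,E); sL=40/159, sR=40/87; mL=-3280/4611, mR=-40/159; mL+mR=-1480/1537 → advance -1; mR−mL=40/87 → turn +1·90°
n=4: pose=(0,6,N); sL=12/61, sR=12/49; mL=-1320/2989, mR=-12/61; mL+mR=-1908/2989 → advance -1; mR−mL=12/49 → turn +1·90°
n=5: pose=(0,5,W); sL=24/73, sR=120/569; mL=-22416/41537, mR=-24/73; mL+mR=-36072/41537 → advance -1; mR−mL=120/569 → turn +1·90°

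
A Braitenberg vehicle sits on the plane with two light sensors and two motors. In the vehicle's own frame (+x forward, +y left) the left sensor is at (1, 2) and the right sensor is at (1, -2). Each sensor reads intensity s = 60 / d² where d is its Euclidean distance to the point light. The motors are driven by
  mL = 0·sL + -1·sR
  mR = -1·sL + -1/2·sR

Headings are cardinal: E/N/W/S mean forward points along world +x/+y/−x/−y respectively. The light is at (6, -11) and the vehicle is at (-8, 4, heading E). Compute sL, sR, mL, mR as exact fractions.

left sensor world pos  = (-7, 6); dL² = 458
right sensor world pos = (-7, 2); dR² = 338
sL = 60/458 = 30/229
sR = 60/338 = 30/169
mL = 0·sL + -1·sR = -30/169
mR = -1·sL + -1/2·sR = -8505/38701

30/229 30/169 -30/169 -8505/38701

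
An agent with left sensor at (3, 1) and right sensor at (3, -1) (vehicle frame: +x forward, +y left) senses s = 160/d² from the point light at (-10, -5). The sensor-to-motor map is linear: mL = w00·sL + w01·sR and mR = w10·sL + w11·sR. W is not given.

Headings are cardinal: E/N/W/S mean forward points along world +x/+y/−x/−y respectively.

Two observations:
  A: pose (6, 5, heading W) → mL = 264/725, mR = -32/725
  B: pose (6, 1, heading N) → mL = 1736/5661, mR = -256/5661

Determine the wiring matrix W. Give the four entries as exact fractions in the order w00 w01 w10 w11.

obs A: pose=(6,5,W) → sL=16/25, sR=16/29, mL=264/725, mR=-32/725
obs B: pose=(6,1,N) → sL=80/153, sR=16/37, mL=1736/5661, mR=-256/5661
sensor matrix S = [[16/25, 16/29], [80/153, 16/37]]; det S = -48128/4104225
solve [mL_A; mL_B] = S·[w00; w01] and [mR_A; mR_B] = S·[w10; w11]:
  w00 = 1, w01 = -1/2, w10 = -1/2, w11 = 1/2

1 -1/2 -1/2 1/2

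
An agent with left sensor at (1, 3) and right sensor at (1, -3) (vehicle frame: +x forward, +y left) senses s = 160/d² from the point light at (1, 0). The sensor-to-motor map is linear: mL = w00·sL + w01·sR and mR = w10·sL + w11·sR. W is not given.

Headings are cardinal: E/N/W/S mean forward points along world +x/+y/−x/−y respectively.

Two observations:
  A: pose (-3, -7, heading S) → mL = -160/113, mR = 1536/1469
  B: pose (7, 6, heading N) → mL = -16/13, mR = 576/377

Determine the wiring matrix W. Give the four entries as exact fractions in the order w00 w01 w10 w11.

0 -1 1 -1

obs A: pose=(-3,-7,S) → sL=32/13, sR=160/113, mL=-160/113, mR=1536/1469
obs B: pose=(7,6,N) → sL=80/29, sR=16/13, mL=-16/13, mR=576/377
sensor matrix S = [[32/13, 160/113], [80/29, 16/13]]; det S = -485376/553813
solve [mL_A; mL_B] = S·[w00; w01] and [mR_A; mR_B] = S·[w10; w11]:
  w00 = 0, w01 = -1, w10 = 1, w11 = -1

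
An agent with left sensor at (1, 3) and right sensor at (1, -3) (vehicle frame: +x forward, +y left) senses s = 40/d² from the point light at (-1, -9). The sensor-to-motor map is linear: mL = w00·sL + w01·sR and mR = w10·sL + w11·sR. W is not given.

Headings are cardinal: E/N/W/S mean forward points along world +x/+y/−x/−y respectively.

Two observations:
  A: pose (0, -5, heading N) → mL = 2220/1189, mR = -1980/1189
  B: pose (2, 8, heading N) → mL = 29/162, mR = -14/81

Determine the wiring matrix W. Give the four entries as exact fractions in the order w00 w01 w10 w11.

obs A: pose=(0,-5,N) → sL=40/29, sR=40/41, mL=2220/1189, mR=-1980/1189
obs B: pose=(2,8,N) → sL=10/81, sR=1/9, mL=29/162, mR=-14/81
sensor matrix S = [[40/29, 40/41], [10/81, 1/9]]; det S = 3160/96309
solve [mL_A; mL_B] = S·[w00; w01] and [mR_A; mR_B] = S·[w10; w11]:
  w00 = 1, w01 = 1/2, w10 = -1/2, w11 = -1

1 1/2 -1/2 -1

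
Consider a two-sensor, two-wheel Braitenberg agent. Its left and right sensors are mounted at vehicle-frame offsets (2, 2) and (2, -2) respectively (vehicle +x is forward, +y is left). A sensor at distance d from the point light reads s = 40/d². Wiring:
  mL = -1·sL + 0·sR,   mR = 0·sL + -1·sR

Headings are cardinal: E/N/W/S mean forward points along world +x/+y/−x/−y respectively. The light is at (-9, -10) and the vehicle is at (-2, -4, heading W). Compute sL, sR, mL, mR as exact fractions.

40/41 40/89 -40/41 -40/89

left sensor world pos  = (-4, -6); dL² = 41
right sensor world pos = (-4, -2); dR² = 89
sL = 40/41 = 40/41
sR = 40/89 = 40/89
mL = -1·sL + 0·sR = -40/41
mR = 0·sL + -1·sR = -40/89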